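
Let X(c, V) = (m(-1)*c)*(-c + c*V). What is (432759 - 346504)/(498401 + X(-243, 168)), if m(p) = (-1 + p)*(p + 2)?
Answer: -17251/3844793 ≈ -0.0044868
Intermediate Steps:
m(p) = (-1 + p)*(2 + p)
X(c, V) = -2*c*(-c + V*c) (X(c, V) = ((-2 - 1 + (-1)²)*c)*(-c + c*V) = ((-2 - 1 + 1)*c)*(-c + V*c) = (-2*c)*(-c + V*c) = -2*c*(-c + V*c))
(432759 - 346504)/(498401 + X(-243, 168)) = (432759 - 346504)/(498401 + 2*(-243)²*(1 - 1*168)) = 86255/(498401 + 2*59049*(1 - 168)) = 86255/(498401 + 2*59049*(-167)) = 86255/(498401 - 19722366) = 86255/(-19223965) = 86255*(-1/19223965) = -17251/3844793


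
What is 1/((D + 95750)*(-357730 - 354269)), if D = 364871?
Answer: -1/327961691379 ≈ -3.0491e-12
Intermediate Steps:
1/((D + 95750)*(-357730 - 354269)) = 1/((364871 + 95750)*(-357730 - 354269)) = 1/(460621*(-711999)) = 1/(-327961691379) = -1/327961691379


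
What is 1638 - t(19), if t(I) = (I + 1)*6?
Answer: 1518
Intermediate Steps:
t(I) = 6 + 6*I (t(I) = (1 + I)*6 = 6 + 6*I)
1638 - t(19) = 1638 - (6 + 6*19) = 1638 - (6 + 114) = 1638 - 1*120 = 1638 - 120 = 1518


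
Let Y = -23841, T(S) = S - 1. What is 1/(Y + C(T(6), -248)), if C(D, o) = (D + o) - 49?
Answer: -1/24133 ≈ -4.1437e-5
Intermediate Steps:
T(S) = -1 + S
C(D, o) = -49 + D + o
1/(Y + C(T(6), -248)) = 1/(-23841 + (-49 + (-1 + 6) - 248)) = 1/(-23841 + (-49 + 5 - 248)) = 1/(-23841 - 292) = 1/(-24133) = -1/24133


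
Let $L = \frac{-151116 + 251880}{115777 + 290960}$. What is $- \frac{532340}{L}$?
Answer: $- \frac{6014510405}{2799} \approx -2.1488 \cdot 10^{6}$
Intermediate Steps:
$L = \frac{11196}{45193}$ ($L = \frac{100764}{406737} = 100764 \cdot \frac{1}{406737} = \frac{11196}{45193} \approx 0.24774$)
$- \frac{532340}{L} = - \frac{532340}{\frac{11196}{45193}} = \left(-532340\right) \frac{45193}{11196} = - \frac{6014510405}{2799}$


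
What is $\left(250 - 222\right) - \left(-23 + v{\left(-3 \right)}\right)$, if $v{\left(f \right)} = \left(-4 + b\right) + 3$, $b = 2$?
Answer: $50$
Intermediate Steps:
$v{\left(f \right)} = 1$ ($v{\left(f \right)} = \left(-4 + 2\right) + 3 = -2 + 3 = 1$)
$\left(250 - 222\right) - \left(-23 + v{\left(-3 \right)}\right) = \left(250 - 222\right) + \left(23 - 1\right) = 28 + \left(23 - 1\right) = 28 + 22 = 50$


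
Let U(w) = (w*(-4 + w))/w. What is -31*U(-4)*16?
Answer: 3968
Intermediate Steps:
U(w) = -4 + w
-31*U(-4)*16 = -31*(-4 - 4)*16 = -31*(-8)*16 = 248*16 = 3968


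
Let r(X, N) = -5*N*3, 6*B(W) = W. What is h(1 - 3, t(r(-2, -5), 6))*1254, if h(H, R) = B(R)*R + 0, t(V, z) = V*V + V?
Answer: 6790410000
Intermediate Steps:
B(W) = W/6
r(X, N) = -15*N
t(V, z) = V + V² (t(V, z) = V² + V = V + V²)
h(H, R) = R²/6 (h(H, R) = (R/6)*R + 0 = R²/6 + 0 = R²/6)
h(1 - 3, t(r(-2, -5), 6))*1254 = (((-15*(-5))*(1 - 15*(-5)))²/6)*1254 = ((75*(1 + 75))²/6)*1254 = ((75*76)²/6)*1254 = ((⅙)*5700²)*1254 = ((⅙)*32490000)*1254 = 5415000*1254 = 6790410000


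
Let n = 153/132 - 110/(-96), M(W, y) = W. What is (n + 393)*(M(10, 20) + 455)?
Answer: 32351755/176 ≈ 1.8382e+5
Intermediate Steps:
n = 1217/528 (n = 153*(1/132) - 110*(-1/96) = 51/44 + 55/48 = 1217/528 ≈ 2.3049)
(n + 393)*(M(10, 20) + 455) = (1217/528 + 393)*(10 + 455) = (208721/528)*465 = 32351755/176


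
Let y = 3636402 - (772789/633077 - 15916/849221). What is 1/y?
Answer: 537622283017/1955010099014990997 ≈ 2.7500e-7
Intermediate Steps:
y = 1955010099014990997/537622283017 (y = 3636402 - (772789*(1/633077) - 15916*1/849221) = 3636402 - (772789/633077 - 15916/849221) = 3636402 - 1*646192593837/537622283017 = 3636402 - 646192593837/537622283017 = 1955010099014990997/537622283017 ≈ 3.6364e+6)
1/y = 1/(1955010099014990997/537622283017) = 537622283017/1955010099014990997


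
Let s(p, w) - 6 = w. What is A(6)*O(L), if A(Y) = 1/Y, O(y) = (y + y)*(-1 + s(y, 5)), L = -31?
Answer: -310/3 ≈ -103.33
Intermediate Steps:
s(p, w) = 6 + w
O(y) = 20*y (O(y) = (y + y)*(-1 + (6 + 5)) = (2*y)*(-1 + 11) = (2*y)*10 = 20*y)
A(Y) = 1/Y
A(6)*O(L) = (20*(-31))/6 = (⅙)*(-620) = -310/3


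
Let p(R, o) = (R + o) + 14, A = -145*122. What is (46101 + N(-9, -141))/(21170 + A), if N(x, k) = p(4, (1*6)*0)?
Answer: 15373/1160 ≈ 13.253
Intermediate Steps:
A = -17690
p(R, o) = 14 + R + o
N(x, k) = 18 (N(x, k) = 14 + 4 + (1*6)*0 = 14 + 4 + 6*0 = 14 + 4 + 0 = 18)
(46101 + N(-9, -141))/(21170 + A) = (46101 + 18)/(21170 - 17690) = 46119/3480 = 46119*(1/3480) = 15373/1160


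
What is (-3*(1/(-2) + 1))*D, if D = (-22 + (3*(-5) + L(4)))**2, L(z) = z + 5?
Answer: -1176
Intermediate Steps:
L(z) = 5 + z
D = 784 (D = (-22 + (3*(-5) + (5 + 4)))**2 = (-22 + (-15 + 9))**2 = (-22 - 6)**2 = (-28)**2 = 784)
(-3*(1/(-2) + 1))*D = -3*(1/(-2) + 1)*784 = -3*(-1/2 + 1)*784 = -3*1/2*784 = -3/2*784 = -1176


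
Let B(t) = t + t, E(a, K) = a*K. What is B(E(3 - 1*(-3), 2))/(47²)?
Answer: 24/2209 ≈ 0.010865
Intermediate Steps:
E(a, K) = K*a
B(t) = 2*t
B(E(3 - 1*(-3), 2))/(47²) = (2*(2*(3 - 1*(-3))))/(47²) = (2*(2*(3 + 3)))/2209 = (2*(2*6))*(1/2209) = (2*12)*(1/2209) = 24*(1/2209) = 24/2209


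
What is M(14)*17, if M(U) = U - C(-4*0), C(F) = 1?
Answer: 221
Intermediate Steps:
M(U) = -1 + U (M(U) = U - 1*1 = U - 1 = -1 + U)
M(14)*17 = (-1 + 14)*17 = 13*17 = 221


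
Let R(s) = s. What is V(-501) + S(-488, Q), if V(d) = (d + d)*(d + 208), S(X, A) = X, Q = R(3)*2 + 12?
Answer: 293098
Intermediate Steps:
Q = 18 (Q = 3*2 + 12 = 6 + 12 = 18)
V(d) = 2*d*(208 + d) (V(d) = (2*d)*(208 + d) = 2*d*(208 + d))
V(-501) + S(-488, Q) = 2*(-501)*(208 - 501) - 488 = 2*(-501)*(-293) - 488 = 293586 - 488 = 293098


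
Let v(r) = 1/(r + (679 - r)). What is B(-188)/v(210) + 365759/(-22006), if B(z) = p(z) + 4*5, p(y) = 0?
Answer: 298475721/22006 ≈ 13563.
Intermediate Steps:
v(r) = 1/679
B(z) = 20 (B(z) = 0 + 4*5 = 0 + 20 = 20)
B(-188)/v(210) + 365759/(-22006) = 20/(1/679) + 365759/(-22006) = 20*679 + 365759*(-1/22006) = 13580 - 365759/22006 = 298475721/22006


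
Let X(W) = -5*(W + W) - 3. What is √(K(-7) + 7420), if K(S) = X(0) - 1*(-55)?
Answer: 4*√467 ≈ 86.441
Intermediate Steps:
X(W) = -3 - 10*W (X(W) = -10*W - 3 = -3 - 10*W)
K(S) = 52 (K(S) = (-3 - 10*0) - 1*(-55) = (-3 + 0) + 55 = -3 + 55 = 52)
√(K(-7) + 7420) = √(52 + 7420) = √7472 = 4*√467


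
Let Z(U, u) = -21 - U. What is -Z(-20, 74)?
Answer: 1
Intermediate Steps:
-Z(-20, 74) = -(-21 - 1*(-20)) = -(-21 + 20) = -1*(-1) = 1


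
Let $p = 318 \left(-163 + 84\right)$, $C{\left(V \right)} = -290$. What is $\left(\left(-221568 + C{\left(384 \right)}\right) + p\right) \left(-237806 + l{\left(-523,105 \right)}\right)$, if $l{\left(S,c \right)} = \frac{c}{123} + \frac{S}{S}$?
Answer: $\frac{2408047590600}{41} \approx 5.8733 \cdot 10^{10}$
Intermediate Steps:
$p = -25122$ ($p = 318 \left(-79\right) = -25122$)
$l{\left(S,c \right)} = 1 + \frac{c}{123}$ ($l{\left(S,c \right)} = c \frac{1}{123} + 1 = \frac{c}{123} + 1 = 1 + \frac{c}{123}$)
$\left(\left(-221568 + C{\left(384 \right)}\right) + p\right) \left(-237806 + l{\left(-523,105 \right)}\right) = \left(\left(-221568 - 290\right) - 25122\right) \left(-237806 + \left(1 + \frac{1}{123} \cdot 105\right)\right) = \left(-221858 - 25122\right) \left(-237806 + \left(1 + \frac{35}{41}\right)\right) = - 246980 \left(-237806 + \frac{76}{41}\right) = \left(-246980\right) \left(- \frac{9749970}{41}\right) = \frac{2408047590600}{41}$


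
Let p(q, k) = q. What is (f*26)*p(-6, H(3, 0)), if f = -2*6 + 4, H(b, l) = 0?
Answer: 1248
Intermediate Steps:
f = -8 (f = -12 + 4 = -8)
(f*26)*p(-6, H(3, 0)) = -8*26*(-6) = -208*(-6) = 1248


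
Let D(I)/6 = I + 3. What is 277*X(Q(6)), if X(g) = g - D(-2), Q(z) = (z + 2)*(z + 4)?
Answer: 20498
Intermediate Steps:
D(I) = 18 + 6*I (D(I) = 6*(I + 3) = 6*(3 + I) = 18 + 6*I)
Q(z) = (2 + z)*(4 + z)
X(g) = -6 + g (X(g) = g - (18 + 6*(-2)) = g - (18 - 12) = g - 1*6 = g - 6 = -6 + g)
277*X(Q(6)) = 277*(-6 + (8 + 6² + 6*6)) = 277*(-6 + (8 + 36 + 36)) = 277*(-6 + 80) = 277*74 = 20498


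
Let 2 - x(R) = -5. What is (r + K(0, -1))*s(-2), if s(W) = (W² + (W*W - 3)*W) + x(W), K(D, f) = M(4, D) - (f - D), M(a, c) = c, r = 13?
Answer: 126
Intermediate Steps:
x(R) = 7 (x(R) = 2 - 1*(-5) = 2 + 5 = 7)
K(D, f) = -f + 2*D (K(D, f) = D - (f - D) = D + (D - f) = -f + 2*D)
s(W) = 7 + W² + W*(-3 + W²) (s(W) = (W² + (W*W - 3)*W) + 7 = (W² + (W² - 3)*W) + 7 = (W² + (-3 + W²)*W) + 7 = (W² + W*(-3 + W²)) + 7 = 7 + W² + W*(-3 + W²))
(r + K(0, -1))*s(-2) = (13 + (-1*(-1) + 2*0))*(7 + (-2)² + (-2)³ - 3*(-2)) = (13 + (1 + 0))*(7 + 4 - 8 + 6) = (13 + 1)*9 = 14*9 = 126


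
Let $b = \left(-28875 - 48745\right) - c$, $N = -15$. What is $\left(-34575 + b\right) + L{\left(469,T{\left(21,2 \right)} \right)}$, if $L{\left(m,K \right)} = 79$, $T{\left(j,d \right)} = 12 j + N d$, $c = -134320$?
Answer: $22204$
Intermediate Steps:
$T{\left(j,d \right)} = - 15 d + 12 j$ ($T{\left(j,d \right)} = 12 j - 15 d = - 15 d + 12 j$)
$b = 56700$ ($b = \left(-28875 - 48745\right) - -134320 = -77620 + 134320 = 56700$)
$\left(-34575 + b\right) + L{\left(469,T{\left(21,2 \right)} \right)} = \left(-34575 + 56700\right) + 79 = 22125 + 79 = 22204$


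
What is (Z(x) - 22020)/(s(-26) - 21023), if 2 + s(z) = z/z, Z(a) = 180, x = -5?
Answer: 455/438 ≈ 1.0388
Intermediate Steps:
s(z) = -1 (s(z) = -2 + z/z = -2 + 1 = -1)
(Z(x) - 22020)/(s(-26) - 21023) = (180 - 22020)/(-1 - 21023) = -21840/(-21024) = -21840*(-1/21024) = 455/438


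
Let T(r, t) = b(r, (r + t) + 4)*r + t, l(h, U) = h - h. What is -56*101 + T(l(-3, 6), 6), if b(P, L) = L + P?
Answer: -5650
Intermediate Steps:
l(h, U) = 0
T(r, t) = t + r*(4 + t + 2*r) (T(r, t) = (((r + t) + 4) + r)*r + t = ((4 + r + t) + r)*r + t = (4 + t + 2*r)*r + t = r*(4 + t + 2*r) + t = t + r*(4 + t + 2*r))
-56*101 + T(l(-3, 6), 6) = -56*101 + (6 + 0*(4 + 6 + 2*0)) = -5656 + (6 + 0*(4 + 6 + 0)) = -5656 + (6 + 0*10) = -5656 + (6 + 0) = -5656 + 6 = -5650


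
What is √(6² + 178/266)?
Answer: √648641/133 ≈ 6.0555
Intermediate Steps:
√(6² + 178/266) = √(36 + 178*(1/266)) = √(36 + 89/133) = √(4877/133) = √648641/133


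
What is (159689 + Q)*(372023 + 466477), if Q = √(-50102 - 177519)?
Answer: 133899226500 + 838500*I*√227621 ≈ 1.339e+11 + 4.0005e+8*I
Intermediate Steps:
Q = I*√227621 (Q = √(-227621) = I*√227621 ≈ 477.1*I)
(159689 + Q)*(372023 + 466477) = (159689 + I*√227621)*(372023 + 466477) = (159689 + I*√227621)*838500 = 133899226500 + 838500*I*√227621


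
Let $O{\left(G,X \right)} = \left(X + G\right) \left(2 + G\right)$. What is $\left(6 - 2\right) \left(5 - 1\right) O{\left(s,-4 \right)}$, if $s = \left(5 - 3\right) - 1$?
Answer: $-144$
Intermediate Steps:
$s = 1$ ($s = 2 - 1 = 1$)
$O{\left(G,X \right)} = \left(2 + G\right) \left(G + X\right)$ ($O{\left(G,X \right)} = \left(G + X\right) \left(2 + G\right) = \left(2 + G\right) \left(G + X\right)$)
$\left(6 - 2\right) \left(5 - 1\right) O{\left(s,-4 \right)} = \left(6 - 2\right) \left(5 - 1\right) \left(1^{2} + 2 \cdot 1 + 2 \left(-4\right) + 1 \left(-4\right)\right) = \left(6 - 2\right) \left(5 + \left(-7 + 6\right)\right) \left(1 + 2 - 8 - 4\right) = 4 \left(5 - 1\right) \left(-9\right) = 4 \cdot 4 \left(-9\right) = 16 \left(-9\right) = -144$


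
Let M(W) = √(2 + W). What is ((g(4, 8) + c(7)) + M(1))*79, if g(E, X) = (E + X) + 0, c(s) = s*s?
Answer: 4819 + 79*√3 ≈ 4955.8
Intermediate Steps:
c(s) = s²
g(E, X) = E + X
((g(4, 8) + c(7)) + M(1))*79 = (((4 + 8) + 7²) + √(2 + 1))*79 = ((12 + 49) + √3)*79 = (61 + √3)*79 = 4819 + 79*√3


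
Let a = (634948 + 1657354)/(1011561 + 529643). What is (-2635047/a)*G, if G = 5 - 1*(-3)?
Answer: -16244579906352/1146151 ≈ -1.4173e+7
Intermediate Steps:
G = 8 (G = 5 + 3 = 8)
a = 1146151/770602 (a = 2292302/1541204 = 2292302*(1/1541204) = 1146151/770602 ≈ 1.4873)
(-2635047/a)*G = -2635047/1146151/770602*8 = -2635047*770602/1146151*8 = -1*2030572488294/1146151*8 = -2030572488294/1146151*8 = -16244579906352/1146151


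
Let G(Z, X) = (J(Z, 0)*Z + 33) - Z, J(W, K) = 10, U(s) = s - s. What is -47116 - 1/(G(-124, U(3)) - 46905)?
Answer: -2261002607/47988 ≈ -47116.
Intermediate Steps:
U(s) = 0
G(Z, X) = 33 + 9*Z (G(Z, X) = (10*Z + 33) - Z = (33 + 10*Z) - Z = 33 + 9*Z)
-47116 - 1/(G(-124, U(3)) - 46905) = -47116 - 1/((33 + 9*(-124)) - 46905) = -47116 - 1/((33 - 1116) - 46905) = -47116 - 1/(-1083 - 46905) = -47116 - 1/(-47988) = -47116 - 1*(-1/47988) = -47116 + 1/47988 = -2261002607/47988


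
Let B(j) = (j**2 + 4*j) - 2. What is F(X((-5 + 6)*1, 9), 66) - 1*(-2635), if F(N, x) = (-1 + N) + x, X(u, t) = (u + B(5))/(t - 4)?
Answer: 13544/5 ≈ 2708.8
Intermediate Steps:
B(j) = -2 + j**2 + 4*j
X(u, t) = (43 + u)/(-4 + t) (X(u, t) = (u + (-2 + 5**2 + 4*5))/(t - 4) = (u + (-2 + 25 + 20))/(-4 + t) = (u + 43)/(-4 + t) = (43 + u)/(-4 + t))
F(N, x) = -1 + N + x
F(X((-5 + 6)*1, 9), 66) - 1*(-2635) = (-1 + (43 + (-5 + 6)*1)/(-4 + 9) + 66) - 1*(-2635) = (-1 + (43 + 1*1)/5 + 66) + 2635 = (-1 + (43 + 1)/5 + 66) + 2635 = (-1 + (1/5)*44 + 66) + 2635 = (-1 + 44/5 + 66) + 2635 = 369/5 + 2635 = 13544/5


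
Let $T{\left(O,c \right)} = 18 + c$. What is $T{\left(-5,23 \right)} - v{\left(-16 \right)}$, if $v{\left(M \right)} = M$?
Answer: $57$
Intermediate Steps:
$T{\left(-5,23 \right)} - v{\left(-16 \right)} = \left(18 + 23\right) - -16 = 41 + 16 = 57$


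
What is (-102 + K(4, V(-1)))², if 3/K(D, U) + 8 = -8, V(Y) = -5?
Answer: 2673225/256 ≈ 10442.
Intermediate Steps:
K(D, U) = -3/16 (K(D, U) = 3/(-8 - 8) = 3/(-16) = 3*(-1/16) = -3/16)
(-102 + K(4, V(-1)))² = (-102 - 3/16)² = (-1635/16)² = 2673225/256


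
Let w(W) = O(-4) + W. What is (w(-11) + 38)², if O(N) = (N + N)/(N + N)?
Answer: 784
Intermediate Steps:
O(N) = 1 (O(N) = (2*N)/((2*N)) = (2*N)*(1/(2*N)) = 1)
w(W) = 1 + W
(w(-11) + 38)² = ((1 - 11) + 38)² = (-10 + 38)² = 28² = 784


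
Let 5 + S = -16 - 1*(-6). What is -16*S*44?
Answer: 10560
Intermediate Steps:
S = -15 (S = -5 + (-16 - 1*(-6)) = -5 + (-16 + 6) = -5 - 10 = -15)
-16*S*44 = -16*(-15)*44 = 240*44 = 10560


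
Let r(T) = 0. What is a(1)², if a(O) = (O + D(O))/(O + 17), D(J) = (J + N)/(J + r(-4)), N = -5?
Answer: 1/36 ≈ 0.027778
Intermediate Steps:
D(J) = (-5 + J)/J (D(J) = (J - 5)/(J + 0) = (-5 + J)/J)
a(O) = (O + (-5 + O)/O)/(17 + O) (a(O) = (O + (-5 + O)/O)/(O + 17) = (O + (-5 + O)/O)/(17 + O))
a(1)² = ((-5 + 1 + 1²)/(1*(17 + 1)))² = (1*(-5 + 1 + 1)/18)² = (1*(1/18)*(-3))² = (-⅙)² = 1/36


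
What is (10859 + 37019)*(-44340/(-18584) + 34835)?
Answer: 3874634755805/2323 ≈ 1.6679e+9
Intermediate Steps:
(10859 + 37019)*(-44340/(-18584) + 34835) = 47878*(-44340*(-1/18584) + 34835) = 47878*(11085/4646 + 34835) = 47878*(161854495/4646) = 3874634755805/2323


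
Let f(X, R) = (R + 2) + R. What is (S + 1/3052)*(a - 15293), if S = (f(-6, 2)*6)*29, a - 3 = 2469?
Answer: -40851411269/3052 ≈ -1.3385e+7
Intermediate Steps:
a = 2472 (a = 3 + 2469 = 2472)
f(X, R) = 2 + 2*R (f(X, R) = (2 + R) + R = 2 + 2*R)
S = 1044 (S = ((2 + 2*2)*6)*29 = ((2 + 4)*6)*29 = (6*6)*29 = 36*29 = 1044)
(S + 1/3052)*(a - 15293) = (1044 + 1/3052)*(2472 - 15293) = (1044 + 1/3052)*(-12821) = (3186289/3052)*(-12821) = -40851411269/3052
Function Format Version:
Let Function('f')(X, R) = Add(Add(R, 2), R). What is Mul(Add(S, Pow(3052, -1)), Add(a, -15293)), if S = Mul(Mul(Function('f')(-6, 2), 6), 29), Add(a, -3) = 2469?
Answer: Rational(-40851411269, 3052) ≈ -1.3385e+7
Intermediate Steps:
a = 2472 (a = Add(3, 2469) = 2472)
Function('f')(X, R) = Add(2, Mul(2, R)) (Function('f')(X, R) = Add(Add(2, R), R) = Add(2, Mul(2, R)))
S = 1044 (S = Mul(Mul(Add(2, Mul(2, 2)), 6), 29) = Mul(Mul(Add(2, 4), 6), 29) = Mul(Mul(6, 6), 29) = Mul(36, 29) = 1044)
Mul(Add(S, Pow(3052, -1)), Add(a, -15293)) = Mul(Add(1044, Pow(3052, -1)), Add(2472, -15293)) = Mul(Add(1044, Rational(1, 3052)), -12821) = Mul(Rational(3186289, 3052), -12821) = Rational(-40851411269, 3052)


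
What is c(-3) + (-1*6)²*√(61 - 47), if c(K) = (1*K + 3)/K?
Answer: 36*√14 ≈ 134.70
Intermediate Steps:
c(K) = (3 + K)/K (c(K) = (K + 3)/K = (3 + K)/K)
c(-3) + (-1*6)²*√(61 - 47) = (3 - 3)/(-3) + (-1*6)²*√(61 - 47) = -⅓*0 + (-6)²*√14 = 0 + 36*√14 = 36*√14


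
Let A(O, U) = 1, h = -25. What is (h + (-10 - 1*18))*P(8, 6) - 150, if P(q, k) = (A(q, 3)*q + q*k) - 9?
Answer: -2641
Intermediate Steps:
P(q, k) = -9 + q + k*q (P(q, k) = (1*q + q*k) - 9 = (q + k*q) - 9 = -9 + q + k*q)
(h + (-10 - 1*18))*P(8, 6) - 150 = (-25 + (-10 - 1*18))*(-9 + 8 + 6*8) - 150 = (-25 + (-10 - 18))*(-9 + 8 + 48) - 150 = (-25 - 28)*47 - 150 = -53*47 - 150 = -2491 - 150 = -2641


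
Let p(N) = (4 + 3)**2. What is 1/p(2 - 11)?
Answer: 1/49 ≈ 0.020408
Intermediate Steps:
p(N) = 49 (p(N) = 7**2 = 49)
1/p(2 - 11) = 1/49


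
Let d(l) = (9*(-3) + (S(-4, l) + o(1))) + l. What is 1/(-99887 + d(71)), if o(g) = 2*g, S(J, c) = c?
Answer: -1/99770 ≈ -1.0023e-5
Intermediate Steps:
d(l) = -25 + 2*l (d(l) = (9*(-3) + (l + 2*1)) + l = (-27 + (l + 2)) + l = (-27 + (2 + l)) + l = (-25 + l) + l = -25 + 2*l)
1/(-99887 + d(71)) = 1/(-99887 + (-25 + 2*71)) = 1/(-99887 + (-25 + 142)) = 1/(-99887 + 117) = 1/(-99770) = -1/99770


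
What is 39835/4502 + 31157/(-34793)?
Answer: 1245710341/156638086 ≈ 7.9528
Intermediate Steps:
39835/4502 + 31157/(-34793) = 39835*(1/4502) + 31157*(-1/34793) = 39835/4502 - 31157/34793 = 1245710341/156638086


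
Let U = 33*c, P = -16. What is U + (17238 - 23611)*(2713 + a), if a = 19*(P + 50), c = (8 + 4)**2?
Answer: -21402155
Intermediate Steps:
c = 144 (c = 12**2 = 144)
a = 646 (a = 19*(-16 + 50) = 19*34 = 646)
U = 4752 (U = 33*144 = 4752)
U + (17238 - 23611)*(2713 + a) = 4752 + (17238 - 23611)*(2713 + 646) = 4752 - 6373*3359 = 4752 - 21406907 = -21402155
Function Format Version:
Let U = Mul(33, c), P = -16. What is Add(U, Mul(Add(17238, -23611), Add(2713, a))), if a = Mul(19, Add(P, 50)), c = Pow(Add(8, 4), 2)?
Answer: -21402155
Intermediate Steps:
c = 144 (c = Pow(12, 2) = 144)
a = 646 (a = Mul(19, Add(-16, 50)) = Mul(19, 34) = 646)
U = 4752 (U = Mul(33, 144) = 4752)
Add(U, Mul(Add(17238, -23611), Add(2713, a))) = Add(4752, Mul(Add(17238, -23611), Add(2713, 646))) = Add(4752, Mul(-6373, 3359)) = Add(4752, -21406907) = -21402155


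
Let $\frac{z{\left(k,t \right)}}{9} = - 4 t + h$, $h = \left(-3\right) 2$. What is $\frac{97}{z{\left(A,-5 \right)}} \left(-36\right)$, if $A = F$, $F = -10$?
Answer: $- \frac{194}{7} \approx -27.714$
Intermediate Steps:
$h = -6$
$A = -10$
$z{\left(k,t \right)} = -54 - 36 t$ ($z{\left(k,t \right)} = 9 \left(- 4 t - 6\right) = 9 \left(-6 - 4 t\right) = -54 - 36 t$)
$\frac{97}{z{\left(A,-5 \right)}} \left(-36\right) = \frac{97}{-54 - -180} \left(-36\right) = \frac{97}{-54 + 180} \left(-36\right) = \frac{97}{126} \left(-36\right) = - \frac{194}{7}$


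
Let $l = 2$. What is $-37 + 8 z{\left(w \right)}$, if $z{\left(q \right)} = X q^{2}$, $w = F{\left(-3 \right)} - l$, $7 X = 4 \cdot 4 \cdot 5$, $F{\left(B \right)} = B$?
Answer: $\frac{15741}{7} \approx 2248.7$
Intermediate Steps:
$X = \frac{80}{7}$ ($X = \frac{4 \cdot 4 \cdot 5}{7} = \frac{16 \cdot 5}{7} = \frac{1}{7} \cdot 80 = \frac{80}{7} \approx 11.429$)
$w = -5$ ($w = -3 - 2 = -5$)
$z{\left(q \right)} = \frac{80 q^{2}}{7}$
$-37 + 8 z{\left(w \right)} = -37 + 8 \frac{80 \left(-5\right)^{2}}{7} = -37 + 8 \cdot \frac{80}{7} \cdot 25 = -37 + 8 \cdot \frac{2000}{7} = -37 + \frac{16000}{7} = \frac{15741}{7}$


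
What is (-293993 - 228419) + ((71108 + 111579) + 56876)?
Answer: -282849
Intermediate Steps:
(-293993 - 228419) + ((71108 + 111579) + 56876) = -522412 + (182687 + 56876) = -522412 + 239563 = -282849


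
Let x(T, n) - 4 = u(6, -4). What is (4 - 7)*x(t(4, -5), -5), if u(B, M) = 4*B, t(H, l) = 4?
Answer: -84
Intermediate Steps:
x(T, n) = 28 (x(T, n) = 4 + 4*6 = 4 + 24 = 28)
(4 - 7)*x(t(4, -5), -5) = (4 - 7)*28 = -3*28 = -84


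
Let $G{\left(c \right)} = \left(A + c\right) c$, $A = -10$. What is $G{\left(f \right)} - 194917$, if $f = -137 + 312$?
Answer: $-166042$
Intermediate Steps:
$f = 175$
$G{\left(c \right)} = c \left(-10 + c\right)$ ($G{\left(c \right)} = \left(-10 + c\right) c = c \left(-10 + c\right)$)
$G{\left(f \right)} - 194917 = 175 \left(-10 + 175\right) - 194917 = 175 \cdot 165 - 194917 = 28875 - 194917 = -166042$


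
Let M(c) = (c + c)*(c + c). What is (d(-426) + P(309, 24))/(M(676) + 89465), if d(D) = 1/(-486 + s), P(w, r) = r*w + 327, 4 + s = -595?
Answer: 8401154/2080345365 ≈ 0.0040383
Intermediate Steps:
s = -599 (s = -4 - 595 = -599)
P(w, r) = 327 + r*w
d(D) = -1/1085 (d(D) = 1/(-486 - 599) = 1/(-1085) = -1/1085)
M(c) = 4*c² (M(c) = (2*c)*(2*c) = 4*c²)
(d(-426) + P(309, 24))/(M(676) + 89465) = (-1/1085 + (327 + 24*309))/(4*676² + 89465) = (-1/1085 + (327 + 7416))/(4*456976 + 89465) = (-1/1085 + 7743)/(1827904 + 89465) = (8401154/1085)/1917369 = (8401154/1085)*(1/1917369) = 8401154/2080345365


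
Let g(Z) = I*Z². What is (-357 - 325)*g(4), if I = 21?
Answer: -229152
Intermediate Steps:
g(Z) = 21*Z²
(-357 - 325)*g(4) = (-357 - 325)*(21*4²) = -14322*16 = -682*336 = -229152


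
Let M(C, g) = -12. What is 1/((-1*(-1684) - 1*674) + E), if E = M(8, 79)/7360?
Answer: 1840/1858397 ≈ 0.00099010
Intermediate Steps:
E = -3/1840 (E = -12/7360 = -12*1/7360 = -3/1840 ≈ -0.0016304)
1/((-1*(-1684) - 1*674) + E) = 1/((-1*(-1684) - 1*674) - 3/1840) = 1/((1684 - 674) - 3/1840) = 1/(1010 - 3/1840) = 1/(1858397/1840) = 1840/1858397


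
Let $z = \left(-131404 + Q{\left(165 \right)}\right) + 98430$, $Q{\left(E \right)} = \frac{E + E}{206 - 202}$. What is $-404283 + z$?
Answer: $- \frac{874349}{2} \approx -4.3717 \cdot 10^{5}$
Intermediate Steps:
$Q{\left(E \right)} = \frac{E}{2}$ ($Q{\left(E \right)} = \frac{2 E}{4} = 2 E \frac{1}{4} = \frac{E}{2}$)
$z = - \frac{65783}{2}$ ($z = \left(-131404 + \frac{1}{2} \cdot 165\right) + 98430 = \left(-131404 + \frac{165}{2}\right) + 98430 = - \frac{262643}{2} + 98430 = - \frac{65783}{2} \approx -32892.0$)
$-404283 + z = -404283 - \frac{65783}{2} = - \frac{874349}{2}$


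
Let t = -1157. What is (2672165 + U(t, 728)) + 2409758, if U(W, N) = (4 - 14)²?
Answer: 5082023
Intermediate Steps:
U(W, N) = 100 (U(W, N) = (-10)² = 100)
(2672165 + U(t, 728)) + 2409758 = (2672165 + 100) + 2409758 = 2672265 + 2409758 = 5082023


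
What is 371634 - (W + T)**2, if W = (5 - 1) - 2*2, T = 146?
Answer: 350318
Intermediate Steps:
W = 0 (W = 4 - 4 = 0)
371634 - (W + T)**2 = 371634 - (0 + 146)**2 = 371634 - 1*146**2 = 371634 - 1*21316 = 371634 - 21316 = 350318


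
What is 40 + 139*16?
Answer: 2264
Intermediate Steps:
40 + 139*16 = 40 + 2224 = 2264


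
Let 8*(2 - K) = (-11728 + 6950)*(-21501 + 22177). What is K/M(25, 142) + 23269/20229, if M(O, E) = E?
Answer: 8170621345/2872518 ≈ 2844.4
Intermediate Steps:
K = 403743 (K = 2 - (-11728 + 6950)*(-21501 + 22177)/8 = 2 - (-2389)*676/4 = 2 - ⅛*(-3229928) = 2 + 403741 = 403743)
K/M(25, 142) + 23269/20229 = 403743/142 + 23269/20229 = 8170621345/2872518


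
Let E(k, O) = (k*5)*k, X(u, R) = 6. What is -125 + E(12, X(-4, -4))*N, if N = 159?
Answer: 114355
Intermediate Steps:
E(k, O) = 5*k² (E(k, O) = (5*k)*k = 5*k²)
-125 + E(12, X(-4, -4))*N = -125 + (5*12²)*159 = -125 + (5*144)*159 = -125 + 720*159 = -125 + 114480 = 114355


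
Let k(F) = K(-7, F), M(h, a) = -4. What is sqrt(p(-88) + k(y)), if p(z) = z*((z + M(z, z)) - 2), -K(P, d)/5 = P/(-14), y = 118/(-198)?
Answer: sqrt(33078)/2 ≈ 90.937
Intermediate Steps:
y = -59/99 (y = 118*(-1/198) = -59/99 ≈ -0.59596)
K(P, d) = 5*P/14 (K(P, d) = -5*P/(-14) = -5*P*(-1)/14 = -(-5)*P/14 = 5*P/14)
k(F) = -5/2 (k(F) = (5/14)*(-7) = -5/2)
p(z) = z*(-6 + z) (p(z) = z*((z - 4) - 2) = z*((-4 + z) - 2) = z*(-6 + z))
sqrt(p(-88) + k(y)) = sqrt(-88*(-6 - 88) - 5/2) = sqrt(-88*(-94) - 5/2) = sqrt(8272 - 5/2) = sqrt(16539/2) = sqrt(33078)/2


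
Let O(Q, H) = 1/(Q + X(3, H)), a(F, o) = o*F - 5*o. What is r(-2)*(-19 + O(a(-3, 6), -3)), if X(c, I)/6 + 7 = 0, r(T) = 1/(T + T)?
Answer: 1711/360 ≈ 4.7528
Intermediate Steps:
r(T) = 1/(2*T)
X(c, I) = -42 (X(c, I) = -42 + 6*0 = -42 + 0 = -42)
a(F, o) = -5*o + F*o (a(F, o) = F*o - 5*o = -5*o + F*o)
O(Q, H) = 1/(-42 + Q) (O(Q, H) = 1/(Q - 42) = 1/(-42 + Q))
r(-2)*(-19 + O(a(-3, 6), -3)) = ((1/2)/(-2))*(-19 + 1/(-42 + 6*(-5 - 3))) = ((1/2)*(-1/2))*(-19 + 1/(-42 + 6*(-8))) = -(-19 + 1/(-42 - 48))/4 = -(-19 + 1/(-90))/4 = -(-19 - 1/90)/4 = -1/4*(-1711/90) = 1711/360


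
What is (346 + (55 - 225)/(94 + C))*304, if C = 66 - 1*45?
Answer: 2408896/23 ≈ 1.0473e+5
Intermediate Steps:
C = 21 (C = 66 - 45 = 21)
(346 + (55 - 225)/(94 + C))*304 = (346 + (55 - 225)/(94 + 21))*304 = (346 - 170/115)*304 = (346 - 170*1/115)*304 = (346 - 34/23)*304 = (7924/23)*304 = 2408896/23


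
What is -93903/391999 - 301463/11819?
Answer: -119283034094/4633036181 ≈ -25.746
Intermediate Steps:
-93903/391999 - 301463/11819 = -119283034094/4633036181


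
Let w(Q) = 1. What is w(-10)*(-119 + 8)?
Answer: -111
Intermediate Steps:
w(-10)*(-119 + 8) = 1*(-119 + 8) = 1*(-111) = -111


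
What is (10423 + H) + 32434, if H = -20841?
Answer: 22016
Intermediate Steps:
(10423 + H) + 32434 = (10423 - 20841) + 32434 = -10418 + 32434 = 22016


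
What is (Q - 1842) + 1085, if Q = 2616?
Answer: 1859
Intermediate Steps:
(Q - 1842) + 1085 = (2616 - 1842) + 1085 = 774 + 1085 = 1859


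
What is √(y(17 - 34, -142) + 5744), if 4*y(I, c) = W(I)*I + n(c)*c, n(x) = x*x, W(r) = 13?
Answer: I*√2840533/2 ≈ 842.69*I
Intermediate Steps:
n(x) = x²
y(I, c) = c³/4 + 13*I/4 (y(I, c) = (13*I + c²*c)/4 = (13*I + c³)/4 = (c³ + 13*I)/4 = c³/4 + 13*I/4)
√(y(17 - 34, -142) + 5744) = √(((¼)*(-142)³ + 13*(17 - 34)/4) + 5744) = √(((¼)*(-2863288) + (13/4)*(-17)) + 5744) = √((-715822 - 221/4) + 5744) = √(-2863509/4 + 5744) = √(-2840533/4) = I*√2840533/2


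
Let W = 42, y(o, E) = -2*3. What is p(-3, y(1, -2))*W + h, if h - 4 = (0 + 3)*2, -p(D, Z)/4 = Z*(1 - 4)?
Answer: -3014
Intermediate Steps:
y(o, E) = -6
p(D, Z) = 12*Z (p(D, Z) = -4*Z*(1 - 4) = -4*Z*(-3) = -(-12)*Z = 12*Z)
h = 10 (h = 4 + (0 + 3)*2 = 4 + 3*2 = 4 + 6 = 10)
p(-3, y(1, -2))*W + h = (12*(-6))*42 + 10 = -72*42 + 10 = -3024 + 10 = -3014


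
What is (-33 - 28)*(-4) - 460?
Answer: -216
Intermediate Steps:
(-33 - 28)*(-4) - 460 = -61*(-4) - 460 = 244 - 460 = -216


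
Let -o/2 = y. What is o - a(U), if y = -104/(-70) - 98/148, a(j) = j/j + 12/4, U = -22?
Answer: -7313/1295 ≈ -5.6471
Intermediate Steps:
a(j) = 4 (a(j) = 1 + 12*(¼) = 1 + 3 = 4)
y = 2133/2590 (y = -104*(-1/70) - 98*1/148 = 52/35 - 49/74 = 2133/2590 ≈ 0.82355)
o = -2133/1295 (o = -2*2133/2590 = -2133/1295 ≈ -1.6471)
o - a(U) = -2133/1295 - 1*4 = -2133/1295 - 4 = -7313/1295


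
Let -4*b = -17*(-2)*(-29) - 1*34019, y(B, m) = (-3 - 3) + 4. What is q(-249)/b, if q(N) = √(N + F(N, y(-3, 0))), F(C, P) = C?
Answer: 4*I*√498/35005 ≈ 0.00255*I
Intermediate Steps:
y(B, m) = -2 (y(B, m) = -6 + 4 = -2)
q(N) = √2*√N (q(N) = √(N + N) = √(2*N) = √2*√N)
b = 35005/4 (b = -(-17*(-2)*(-29) - 1*34019)/4 = -(34*(-29) - 34019)/4 = -(-986 - 34019)/4 = -¼*(-35005) = 35005/4 ≈ 8751.3)
q(-249)/b = (√2*√(-249))/(35005/4) = (√2*(I*√249))*(4/35005) = (I*√498)*(4/35005) = 4*I*√498/35005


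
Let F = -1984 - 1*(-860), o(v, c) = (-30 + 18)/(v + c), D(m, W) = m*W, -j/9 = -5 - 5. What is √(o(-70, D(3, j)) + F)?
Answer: 7*I*√2294/10 ≈ 33.527*I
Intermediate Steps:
j = 90 (j = -9*(-5 - 5) = -9*(-10) = 90)
D(m, W) = W*m
o(v, c) = -12/(c + v)
F = -1124 (F = -1984 + 860 = -1124)
√(o(-70, D(3, j)) + F) = √(-12/(90*3 - 70) - 1124) = √(-12/(270 - 70) - 1124) = √(-12/200 - 1124) = √(-12*1/200 - 1124) = √(-3/50 - 1124) = √(-56203/50) = 7*I*√2294/10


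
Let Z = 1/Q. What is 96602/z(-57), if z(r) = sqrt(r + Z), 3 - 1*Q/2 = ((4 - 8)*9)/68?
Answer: -193204*I*sqrt(204690)/6823 ≈ -12811.0*I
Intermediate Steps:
Q = 120/17 (Q = 6 - 2*(4 - 8)*9/68 = 6 - 2*(-4*9)/68 = 6 - (-72)/68 = 6 - 2*(-9/17) = 6 + 18/17 = 120/17 ≈ 7.0588)
Z = 17/120 (Z = 1/(120/17) = 17/120 ≈ 0.14167)
z(r) = sqrt(17/120 + r) (z(r) = sqrt(r + 17/120) = sqrt(17/120 + r))
96602/z(-57) = 96602/((sqrt(510 + 3600*(-57))/60)) = 96602/((sqrt(510 - 205200)/60)) = 96602/((sqrt(-204690)/60)) = 96602/(((I*sqrt(204690))/60)) = 96602/((I*sqrt(204690)/60)) = 96602*(-2*I*sqrt(204690)/6823) = -193204*I*sqrt(204690)/6823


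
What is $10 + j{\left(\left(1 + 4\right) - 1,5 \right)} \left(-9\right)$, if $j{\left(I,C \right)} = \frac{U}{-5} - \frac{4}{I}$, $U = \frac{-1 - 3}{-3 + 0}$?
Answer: $\frac{107}{5} \approx 21.4$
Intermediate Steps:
$U = \frac{4}{3}$ ($U = - \frac{4}{-3} = \left(-4\right) \left(- \frac{1}{3}\right) = \frac{4}{3} \approx 1.3333$)
$j{\left(I,C \right)} = - \frac{4}{15} - \frac{4}{I}$ ($j{\left(I,C \right)} = \frac{4}{3 \left(-5\right)} - \frac{4}{I} = \frac{4}{3} \left(- \frac{1}{5}\right) - \frac{4}{I} = - \frac{4}{15} - \frac{4}{I}$)
$10 + j{\left(\left(1 + 4\right) - 1,5 \right)} \left(-9\right) = 10 + \left(- \frac{4}{15} - \frac{4}{\left(1 + 4\right) - 1}\right) \left(-9\right) = 10 + \left(- \frac{4}{15} - \frac{4}{5 - 1}\right) \left(-9\right) = 10 + \left(- \frac{4}{15} - \frac{4}{4}\right) \left(-9\right) = 10 + \left(- \frac{4}{15} - 1\right) \left(-9\right) = 10 - - \frac{57}{5} = 10 + \frac{57}{5} = \frac{107}{5}$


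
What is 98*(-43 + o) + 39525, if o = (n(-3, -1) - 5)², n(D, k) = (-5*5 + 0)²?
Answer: 37706511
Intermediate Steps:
n(D, k) = 625 (n(D, k) = (-25 + 0)² = (-25)² = 625)
o = 384400 (o = (625 - 5)² = 620² = 384400)
98*(-43 + o) + 39525 = 98*(-43 + 384400) + 39525 = 98*384357 + 39525 = 37666986 + 39525 = 37706511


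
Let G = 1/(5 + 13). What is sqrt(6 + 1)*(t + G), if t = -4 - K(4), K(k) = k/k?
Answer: -89*sqrt(7)/18 ≈ -13.082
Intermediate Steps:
K(k) = 1
G = 1/18 ≈ 0.055556
t = -5 (t = -4 - 1*1 = -4 - 1 = -5)
sqrt(6 + 1)*(t + G) = sqrt(6 + 1)*(-5 + 1/18) = sqrt(7)*(-89/18) = -89*sqrt(7)/18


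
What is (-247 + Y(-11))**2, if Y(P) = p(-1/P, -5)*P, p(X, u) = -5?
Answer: 36864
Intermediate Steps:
Y(P) = -5*P
(-247 + Y(-11))**2 = (-247 - 5*(-11))**2 = (-247 + 55)**2 = (-192)**2 = 36864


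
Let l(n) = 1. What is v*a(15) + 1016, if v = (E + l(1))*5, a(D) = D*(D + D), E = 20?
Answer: 48266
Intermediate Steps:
a(D) = 2*D² (a(D) = D*(2*D) = 2*D²)
v = 105 (v = (20 + 1)*5 = 21*5 = 105)
v*a(15) + 1016 = 105*(2*15²) + 1016 = 105*(2*225) + 1016 = 105*450 + 1016 = 47250 + 1016 = 48266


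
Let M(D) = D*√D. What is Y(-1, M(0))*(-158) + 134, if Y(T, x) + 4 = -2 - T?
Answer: 924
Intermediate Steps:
M(D) = D^(3/2)
Y(T, x) = -6 - T (Y(T, x) = -4 + (-2 - T) = -6 - T)
Y(-1, M(0))*(-158) + 134 = (-6 - 1*(-1))*(-158) + 134 = (-6 + 1)*(-158) + 134 = -5*(-158) + 134 = 790 + 134 = 924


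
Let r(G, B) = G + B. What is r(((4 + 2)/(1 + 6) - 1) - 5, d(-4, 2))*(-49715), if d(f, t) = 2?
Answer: 1093730/7 ≈ 1.5625e+5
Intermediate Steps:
r(G, B) = B + G
r(((4 + 2)/(1 + 6) - 1) - 5, d(-4, 2))*(-49715) = (2 + (((4 + 2)/(1 + 6) - 1) - 5))*(-49715) = (2 + ((6/7 - 1) - 5))*(-49715) = (2 + (-1/7 - 5))*(-49715) = (2 - 36/7)*(-49715) = -22/7*(-49715) = 1093730/7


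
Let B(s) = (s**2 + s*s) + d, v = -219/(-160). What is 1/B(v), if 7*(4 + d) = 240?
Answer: 89600/3049327 ≈ 0.029384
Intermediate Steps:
d = 212/7 (d = -4 + (1/7)*240 = -4 + 240/7 = 212/7 ≈ 30.286)
v = 219/160 (v = -219*(-1/160) = 219/160 ≈ 1.3687)
B(s) = 212/7 + 2*s**2 (B(s) = (s**2 + s*s) + 212/7 = (s**2 + s**2) + 212/7 = 2*s**2 + 212/7 = 212/7 + 2*s**2)
1/B(v) = 1/(212/7 + 2*(219/160)**2) = 1/(212/7 + 2*(47961/25600)) = 1/(212/7 + 47961/12800) = 1/(3049327/89600) = 89600/3049327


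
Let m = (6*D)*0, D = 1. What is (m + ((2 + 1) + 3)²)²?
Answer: 1296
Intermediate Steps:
m = 0 (m = (6*1)*0 = 6*0 = 0)
(m + ((2 + 1) + 3)²)² = (0 + ((2 + 1) + 3)²)² = (0 + (3 + 3)²)² = (0 + 6²)² = (0 + 36)² = 36² = 1296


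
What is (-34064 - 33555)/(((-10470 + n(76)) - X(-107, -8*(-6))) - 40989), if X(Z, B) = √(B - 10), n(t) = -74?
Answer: 3484609927/2655650051 - 67619*√38/2655650051 ≈ 1.3120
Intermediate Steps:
X(Z, B) = √(-10 + B)
(-34064 - 33555)/(((-10470 + n(76)) - X(-107, -8*(-6))) - 40989) = (-34064 - 33555)/(((-10470 - 74) - √(-10 - 8*(-6))) - 40989) = -67619/((-10544 - √(-10 + 48)) - 40989) = -67619/((-10544 - √38) - 40989) = -67619/(-51533 - √38)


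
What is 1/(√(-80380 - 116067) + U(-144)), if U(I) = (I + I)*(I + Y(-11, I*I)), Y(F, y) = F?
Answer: -I/(√196447 - 44640*I) ≈ 2.2399e-5 - 2.224e-7*I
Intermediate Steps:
U(I) = 2*I*(-11 + I) (U(I) = (I + I)*(I - 11) = (2*I)*(-11 + I) = 2*I*(-11 + I))
1/(√(-80380 - 116067) + U(-144)) = 1/(√(-80380 - 116067) + 2*(-144)*(-11 - 144)) = 1/(√(-196447) + 2*(-144)*(-155)) = 1/(I*√196447 + 44640) = 1/(44640 + I*√196447)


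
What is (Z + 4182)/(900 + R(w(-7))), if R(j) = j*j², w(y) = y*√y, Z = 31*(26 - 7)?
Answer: 4293900/41163607 - 11455171*I*√7/41163607 ≈ 0.10431 - 0.73627*I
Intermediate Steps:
Z = 589 (Z = 31*19 = 589)
w(y) = y^(3/2)
R(j) = j³
(Z + 4182)/(900 + R(w(-7))) = (589 + 4182)/(900 + ((-7)^(3/2))³) = 4771/(900 + (-7*I*√7)³) = 4771/(900 + 2401*I*√7)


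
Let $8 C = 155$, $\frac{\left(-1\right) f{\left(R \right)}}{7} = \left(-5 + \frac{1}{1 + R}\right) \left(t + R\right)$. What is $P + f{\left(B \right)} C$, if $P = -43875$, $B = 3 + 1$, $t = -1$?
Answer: $-41922$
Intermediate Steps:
$B = 4$
$f{\left(R \right)} = - 7 \left(-1 + R\right) \left(-5 + \frac{1}{1 + R}\right)$ ($f{\left(R \right)} = - 7 \left(-5 + \frac{1}{1 + R}\right) \left(-1 + R\right) = - 7 \left(-1 + R\right) \left(-5 + \frac{1}{1 + R}\right)$)
$C = \frac{155}{8}$ ($C = \frac{1}{8} \cdot 155 = \frac{155}{8} \approx 19.375$)
$P + f{\left(B \right)} C = -43875 + \frac{7 \left(-4 - 4 + 5 \cdot 4^{2}\right)}{1 + 4} \cdot \frac{155}{8} = -43875 + \frac{7 \left(-4 - 4 + 5 \cdot 16\right)}{5} \cdot \frac{155}{8} = -43875 + 7 \cdot \frac{1}{5} \left(-4 - 4 + 80\right) \frac{155}{8} = -43875 + 7 \cdot \frac{1}{5} \cdot 72 \cdot \frac{155}{8} = -43875 + \frac{504}{5} \cdot \frac{155}{8} = -43875 + 1953 = -41922$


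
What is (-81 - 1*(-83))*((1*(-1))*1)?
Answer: -2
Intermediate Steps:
(-81 - 1*(-83))*((1*(-1))*1) = (-81 + 83)*(-1*1) = 2*(-1) = -2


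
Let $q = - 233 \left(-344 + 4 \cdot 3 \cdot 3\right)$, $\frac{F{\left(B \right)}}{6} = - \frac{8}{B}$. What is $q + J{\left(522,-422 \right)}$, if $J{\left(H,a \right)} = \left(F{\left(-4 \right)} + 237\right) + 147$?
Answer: $72160$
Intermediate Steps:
$F{\left(B \right)} = - \frac{48}{B}$ ($F{\left(B \right)} = 6 \left(- \frac{8}{B}\right) = - \frac{48}{B}$)
$J{\left(H,a \right)} = 396$ ($J{\left(H,a \right)} = \left(- \frac{48}{-4} + 237\right) + 147 = \left(\left(-48\right) \left(- \frac{1}{4}\right) + 237\right) + 147 = \left(12 + 237\right) + 147 = 249 + 147 = 396$)
$q = 71764$ ($q = - 233 \left(-344 + 12 \cdot 3\right) = - 233 \left(-344 + 36\right) = \left(-233\right) \left(-308\right) = 71764$)
$q + J{\left(522,-422 \right)} = 71764 + 396 = 72160$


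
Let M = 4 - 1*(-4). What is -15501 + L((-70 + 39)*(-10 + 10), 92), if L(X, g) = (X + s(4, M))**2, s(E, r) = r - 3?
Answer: -15476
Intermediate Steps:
M = 8 (M = 4 + 4 = 8)
s(E, r) = -3 + r
L(X, g) = (5 + X)**2 (L(X, g) = (X + (-3 + 8))**2 = (X + 5)**2 = (5 + X)**2)
-15501 + L((-70 + 39)*(-10 + 10), 92) = -15501 + (5 + (-70 + 39)*(-10 + 10))**2 = -15501 + (5 - 31*0)**2 = -15501 + (5 + 0)**2 = -15501 + 5**2 = -15501 + 25 = -15476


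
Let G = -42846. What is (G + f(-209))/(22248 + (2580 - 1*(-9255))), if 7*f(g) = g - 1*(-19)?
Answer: -300112/238581 ≈ -1.2579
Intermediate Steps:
f(g) = 19/7 + g/7 (f(g) = (g - 1*(-19))/7 = (g + 19)/7 = (19 + g)/7 = 19/7 + g/7)
(G + f(-209))/(22248 + (2580 - 1*(-9255))) = (-42846 + (19/7 + (1/7)*(-209)))/(22248 + (2580 - 1*(-9255))) = (-42846 + (19/7 - 209/7))/(22248 + (2580 + 9255)) = (-42846 - 190/7)/(22248 + 11835) = -300112/7/34083 = -300112/7*1/34083 = -300112/238581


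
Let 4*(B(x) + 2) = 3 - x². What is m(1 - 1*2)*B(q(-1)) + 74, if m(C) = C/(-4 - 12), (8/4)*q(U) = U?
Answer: 18923/256 ≈ 73.918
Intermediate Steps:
q(U) = U/2
B(x) = -5/4 - x²/4 (B(x) = -2 + (3 - x²)/4 = -2 + (¾ - x²/4) = -5/4 - x²/4)
m(C) = -C/16 (m(C) = C/(-16) = -C/16)
m(1 - 1*2)*B(q(-1)) + 74 = (-(1 - 1*2)/16)*(-5/4 - ((½)*(-1))²/4) + 74 = (-(1 - 2)/16)*(-5/4 - (-½)²/4) + 74 = (-1/16*(-1))*(-5/4 - ¼*¼) + 74 = (-5/4 - 1/16)/16 + 74 = (1/16)*(-21/16) + 74 = -21/256 + 74 = 18923/256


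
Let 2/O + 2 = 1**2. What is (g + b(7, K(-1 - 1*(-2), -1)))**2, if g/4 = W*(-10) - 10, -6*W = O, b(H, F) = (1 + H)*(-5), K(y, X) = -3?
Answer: 78400/9 ≈ 8711.1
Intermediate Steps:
O = -2 (O = 2/(-2 + 1**2) = 2/(-2 + 1) = 2/(-1) = 2*(-1) = -2)
b(H, F) = -5 - 5*H
W = 1/3 (W = -1/6*(-2) = 1/3 ≈ 0.33333)
g = -160/3 (g = 4*((1/3)*(-10) - 10) = 4*(-10/3 - 10) = 4*(-40/3) = -160/3 ≈ -53.333)
(g + b(7, K(-1 - 1*(-2), -1)))**2 = (-160/3 + (-5 - 5*7))**2 = (-160/3 + (-5 - 35))**2 = (-160/3 - 40)**2 = (-280/3)**2 = 78400/9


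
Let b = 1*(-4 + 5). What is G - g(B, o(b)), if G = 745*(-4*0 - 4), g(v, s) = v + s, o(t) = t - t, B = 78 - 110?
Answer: -2948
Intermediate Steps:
B = -32
b = 1 (b = 1*1 = 1)
o(t) = 0
g(v, s) = s + v
G = -2980 (G = 745*(0 - 4) = 745*(-4) = -2980)
G - g(B, o(b)) = -2980 - (0 - 32) = -2980 - 1*(-32) = -2980 + 32 = -2948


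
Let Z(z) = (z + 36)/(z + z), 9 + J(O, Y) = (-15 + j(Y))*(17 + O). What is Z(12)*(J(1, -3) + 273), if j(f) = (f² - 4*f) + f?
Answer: 636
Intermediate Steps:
j(f) = f² - 3*f
J(O, Y) = -9 + (-15 + Y*(-3 + Y))*(17 + O)
Z(z) = (36 + z)/(2*z) (Z(z) = (36 + z)/((2*z)) = (36 + z)*(1/(2*z)) = (36 + z)/(2*z))
Z(12)*(J(1, -3) + 273) = ((½)*(36 + 12)/12)*((-264 - 15*1 + 17*(-3)*(-3 - 3) + 1*(-3)*(-3 - 3)) + 273) = ((½)*(1/12)*48)*((-264 - 15 + 17*(-3)*(-6) + 1*(-3)*(-6)) + 273) = 2*((-264 - 15 + 306 + 18) + 273) = 2*(45 + 273) = 2*318 = 636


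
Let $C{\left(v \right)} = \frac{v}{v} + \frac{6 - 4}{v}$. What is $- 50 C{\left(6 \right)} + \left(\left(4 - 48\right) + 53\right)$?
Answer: $- \frac{173}{3} \approx -57.667$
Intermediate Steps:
$C{\left(v \right)} = 1 + \frac{2}{v}$
$- 50 C{\left(6 \right)} + \left(\left(4 - 48\right) + 53\right) = - 50 \frac{2 + 6}{6} + \left(\left(4 - 48\right) + 53\right) = - 50 \cdot \frac{1}{6} \cdot 8 + \left(-44 + 53\right) = \left(-50\right) \frac{4}{3} + 9 = - \frac{200}{3} + 9 = - \frac{173}{3}$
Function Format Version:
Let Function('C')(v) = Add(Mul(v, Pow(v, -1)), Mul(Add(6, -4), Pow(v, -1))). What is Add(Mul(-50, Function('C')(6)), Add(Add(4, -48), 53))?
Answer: Rational(-173, 3) ≈ -57.667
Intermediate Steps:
Function('C')(v) = Add(1, Mul(2, Pow(v, -1)))
Add(Mul(-50, Function('C')(6)), Add(Add(4, -48), 53)) = Add(Mul(-50, Mul(Pow(6, -1), Add(2, 6))), Add(Add(4, -48), 53)) = Add(Mul(-50, Mul(Rational(1, 6), 8)), Add(-44, 53)) = Add(Mul(-50, Rational(4, 3)), 9) = Add(Rational(-200, 3), 9) = Rational(-173, 3)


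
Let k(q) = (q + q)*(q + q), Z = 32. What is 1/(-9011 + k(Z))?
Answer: -1/4915 ≈ -0.00020346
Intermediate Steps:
k(q) = 4*q**2 (k(q) = (2*q)*(2*q) = 4*q**2)
1/(-9011 + k(Z)) = 1/(-9011 + 4*32**2) = 1/(-9011 + 4*1024) = 1/(-9011 + 4096) = 1/(-4915) = -1/4915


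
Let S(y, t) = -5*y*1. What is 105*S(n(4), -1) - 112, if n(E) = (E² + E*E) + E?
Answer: -19012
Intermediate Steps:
n(E) = E + 2*E² (n(E) = (E² + E²) + E = 2*E² + E = E + 2*E²)
S(y, t) = -5*y
105*S(n(4), -1) - 112 = 105*(-20*(1 + 2*4)) - 112 = 105*(-20*(1 + 8)) - 112 = 105*(-20*9) - 112 = 105*(-5*36) - 112 = 105*(-180) - 112 = -18900 - 112 = -19012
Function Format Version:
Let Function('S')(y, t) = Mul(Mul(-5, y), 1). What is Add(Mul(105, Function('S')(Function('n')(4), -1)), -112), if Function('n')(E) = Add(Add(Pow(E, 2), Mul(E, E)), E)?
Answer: -19012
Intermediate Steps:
Function('n')(E) = Add(E, Mul(2, Pow(E, 2))) (Function('n')(E) = Add(Add(Pow(E, 2), Pow(E, 2)), E) = Add(Mul(2, Pow(E, 2)), E) = Add(E, Mul(2, Pow(E, 2))))
Function('S')(y, t) = Mul(-5, y)
Add(Mul(105, Function('S')(Function('n')(4), -1)), -112) = Add(Mul(105, Mul(-5, Mul(4, Add(1, Mul(2, 4))))), -112) = Add(Mul(105, Mul(-5, Mul(4, Add(1, 8)))), -112) = Add(Mul(105, Mul(-5, Mul(4, 9))), -112) = Add(Mul(105, Mul(-5, 36)), -112) = Add(Mul(105, -180), -112) = Add(-18900, -112) = -19012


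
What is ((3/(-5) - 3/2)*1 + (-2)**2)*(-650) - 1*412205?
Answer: -413440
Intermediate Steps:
((3/(-5) - 3/2)*1 + (-2)**2)*(-650) - 1*412205 = ((3*(-1/5) - 3*1/2)*1 + 4)*(-650) - 412205 = ((-3/5 - 3/2)*1 + 4)*(-650) - 412205 = (-21/10*1 + 4)*(-650) - 412205 = (-21/10 + 4)*(-650) - 412205 = (19/10)*(-650) - 412205 = -1235 - 412205 = -413440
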